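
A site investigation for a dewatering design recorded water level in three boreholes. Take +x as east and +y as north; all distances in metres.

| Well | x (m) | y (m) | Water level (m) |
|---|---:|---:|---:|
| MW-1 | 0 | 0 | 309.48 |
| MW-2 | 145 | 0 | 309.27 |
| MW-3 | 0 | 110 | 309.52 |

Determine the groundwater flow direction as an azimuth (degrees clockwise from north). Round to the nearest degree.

104°

∂h/∂x = (309.27 − 309.48) / (145 − 0) = -0.001448
∂h/∂y = (309.52 − 309.48) / (110 − 0) = +0.0003636
Flow direction (−∇h) has components (+0.001448 E, -0.0003636 N).
Azimuth = atan2(E, N) = atan2(+0.001448, -0.0003636) = 104.1° ≈ 104°.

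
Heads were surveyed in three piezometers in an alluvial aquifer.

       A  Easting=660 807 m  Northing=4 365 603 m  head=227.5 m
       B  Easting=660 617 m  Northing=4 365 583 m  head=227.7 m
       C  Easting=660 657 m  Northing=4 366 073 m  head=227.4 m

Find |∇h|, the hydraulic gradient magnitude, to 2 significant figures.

With h = a·x + b·y + c and A as origin, the differences give:
  (-190)·a + (-20)·b = +0.2
  (-150)·a + 470·b = -0.1
Eliminate b (×470 and ×(-20), subtract): -92300·a = 92.00 → a = ∂h/∂x = -0.0009967
Back-substitute: b = ∂h/∂y = -0.0005309.
|∇h| = √(-0.0009967² + -0.0005309²) = 0.001129

0.0011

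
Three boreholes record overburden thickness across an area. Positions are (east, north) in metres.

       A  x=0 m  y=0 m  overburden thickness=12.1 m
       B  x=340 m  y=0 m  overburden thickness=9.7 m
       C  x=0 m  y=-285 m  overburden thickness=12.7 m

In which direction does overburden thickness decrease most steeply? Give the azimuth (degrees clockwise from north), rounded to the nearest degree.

073°

∂d/∂x = (9.7 − 12.1) / (340 − 0) = -0.007059
∂d/∂y = (12.7 − 12.1) / (-285 − 0) = -0.002105
Steepest decrease is along −∇f: components (+0.007059 E, +0.002105 N).
Azimuth = atan2(+0.007059, +0.002105) = 73.4° ≈ 073°.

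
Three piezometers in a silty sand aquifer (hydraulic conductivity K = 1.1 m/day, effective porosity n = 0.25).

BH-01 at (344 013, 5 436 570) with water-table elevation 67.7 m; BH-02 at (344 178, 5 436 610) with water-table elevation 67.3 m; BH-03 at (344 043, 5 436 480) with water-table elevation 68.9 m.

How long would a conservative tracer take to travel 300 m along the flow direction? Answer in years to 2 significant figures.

Differences from BH-01: to BH-02 (Δx, Δy, Δh) = (165, 40, -0.4); to BH-03 = (30, -90, +1.2).
Solve a·Δx + b·Δy = Δh: det = 165·(-90) − 30·40 = -16050.
∂h/∂x = [(-0.4)·(-90) − (+1.2)·40] / -16050 = +0.0007477
∂h/∂y = [165·(+1.2) − 30·(-0.4)] / -16050 = -0.01308
|∇h| = √(0.0007477² + -0.01308²) = 0.0131
Seepage velocity v = K·i/n = 1.1 × 0.0131 / 0.25 = 0.05764 m/day.
t = 300 / 0.05764 = 5205 days = 14.3 years.

14 years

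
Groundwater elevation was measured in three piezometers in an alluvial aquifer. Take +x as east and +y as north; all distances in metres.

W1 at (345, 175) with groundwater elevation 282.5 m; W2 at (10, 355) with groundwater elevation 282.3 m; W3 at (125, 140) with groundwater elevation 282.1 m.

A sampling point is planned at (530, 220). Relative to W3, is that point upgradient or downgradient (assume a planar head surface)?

upgradient

With h = a·x + b·y + c and W1 as origin, the differences give:
  (-335)·a + 180·b = -0.2
  (-220)·a + (-35)·b = -0.4
Eliminate b (×(-35) and ×180, subtract): 51325·a = 79.00 → a = ∂h/∂x = +0.001539
Back-substitute: b = ∂h/∂y = +0.001754.
Head at (530, 220) = 282.5 + (+0.001539)·(185) + (+0.001754)·(45) = 282.86 m.
That is higher than the 282.1 m at W3, so the point is upgradient.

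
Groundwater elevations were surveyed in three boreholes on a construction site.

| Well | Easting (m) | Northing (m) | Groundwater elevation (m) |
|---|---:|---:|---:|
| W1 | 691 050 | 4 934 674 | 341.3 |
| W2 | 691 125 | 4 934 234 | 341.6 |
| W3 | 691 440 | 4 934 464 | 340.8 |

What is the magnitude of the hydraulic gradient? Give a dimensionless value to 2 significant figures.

0.0021

With h = a·x + b·y + c and W1 as origin, the differences give:
  75·a + (-440)·b = +0.3
  390·a + (-210)·b = -0.5
Eliminate b (×(-210) and ×(-440), subtract): 155850·a = -283.00 → a = ∂h/∂x = -0.001816
Back-substitute: b = ∂h/∂y = -0.0009913.
|∇h| = √(-0.001816² + -0.0009913²) = 0.002069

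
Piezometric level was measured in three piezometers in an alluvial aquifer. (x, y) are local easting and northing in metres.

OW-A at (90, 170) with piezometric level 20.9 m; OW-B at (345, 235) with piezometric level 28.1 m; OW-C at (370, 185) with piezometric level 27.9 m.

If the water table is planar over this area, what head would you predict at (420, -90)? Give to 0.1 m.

With h = a·x + b·y + c and OW-A as origin, the differences give:
  255·a + 65·b = +7.2
  280·a + 15·b = +7.0
Eliminate b (×15 and ×65, subtract): -14375·a = -347.00 → a = ∂h/∂x = +0.02414
Back-substitute: b = ∂h/∂y = +0.01607.
h(420, -90) = 20.9 + (+0.02414)·(330) + (+0.01607)·(-260) = 20.9 +7.966 -4.178 = 24.688 m.

24.7 m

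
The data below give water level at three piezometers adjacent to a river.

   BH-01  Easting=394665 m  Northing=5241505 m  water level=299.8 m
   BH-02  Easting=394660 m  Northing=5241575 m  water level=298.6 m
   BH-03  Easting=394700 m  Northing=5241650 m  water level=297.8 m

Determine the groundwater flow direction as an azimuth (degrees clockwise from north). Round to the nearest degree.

Differences from BH-01: to BH-02 (Δx, Δy, Δh) = (-5, 70, -1.2); to BH-03 = (35, 145, -2.0).
Solve a·Δx + b·Δy = Δh: det = (-5)·145 − 35·70 = -3175.
∂h/∂x = [(-1.2)·145 − (-2.0)·70] / -3175 = +0.01071
∂h/∂y = [(-5)·(-2.0) − 35·(-1.2)] / -3175 = -0.01638
Flow direction (−∇h) has components (-0.01071 E, +0.01638 N).
Azimuth = atan2(E, N) = atan2(-0.01071, +0.01638) = 326.8° ≈ 327°.

327°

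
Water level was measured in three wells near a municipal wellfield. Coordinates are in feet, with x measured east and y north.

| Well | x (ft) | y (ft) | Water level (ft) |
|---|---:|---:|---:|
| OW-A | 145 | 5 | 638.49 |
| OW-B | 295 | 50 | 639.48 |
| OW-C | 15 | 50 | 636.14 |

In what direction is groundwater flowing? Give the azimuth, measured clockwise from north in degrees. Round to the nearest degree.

326°

Differences from OW-A: to OW-B (Δx, Δy, Δh) = (150, 45, +0.99); to OW-C = (-130, 45, -2.35).
Solve a·Δx + b·Δy = Δh: det = 150·45 − (-130)·45 = 12600.
∂h/∂x = [(+0.99)·45 − (-2.35)·45] / 12600 = +0.01193
∂h/∂y = [150·(-2.35) − (-130)·(+0.99)] / 12600 = -0.01776
Flow direction (−∇h) has components (-0.01193 E, +0.01776 N).
Azimuth = atan2(E, N) = atan2(-0.01193, +0.01776) = 326.1° ≈ 326°.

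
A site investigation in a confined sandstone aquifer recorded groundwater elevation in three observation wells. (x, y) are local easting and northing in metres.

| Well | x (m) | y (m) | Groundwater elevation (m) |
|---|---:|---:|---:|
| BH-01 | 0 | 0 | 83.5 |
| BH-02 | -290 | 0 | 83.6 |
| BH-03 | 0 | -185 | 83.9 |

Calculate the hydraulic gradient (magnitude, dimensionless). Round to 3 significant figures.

0.00219

∂h/∂x = (83.6 − 83.5) / (-290 − 0) = -0.0003448
∂h/∂y = (83.9 − 83.5) / (-185 − 0) = -0.002162
|∇h| = √(-0.0003448² + -0.002162²) = 0.002189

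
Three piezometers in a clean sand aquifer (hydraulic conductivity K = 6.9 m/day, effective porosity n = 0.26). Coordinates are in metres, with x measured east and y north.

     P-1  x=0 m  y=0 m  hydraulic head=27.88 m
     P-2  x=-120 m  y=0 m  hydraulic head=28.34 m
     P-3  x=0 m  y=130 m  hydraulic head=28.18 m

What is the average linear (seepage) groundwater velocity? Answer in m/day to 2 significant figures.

0.12 m/day

∂h/∂x = (28.34 − 27.88) / (-120 − 0) = -0.003833
∂h/∂y = (28.18 − 27.88) / (130 − 0) = +0.002308
|∇h| = √(-0.003833² + 0.002308²) = 0.004474
Seepage velocity v = K·i/n = 6.9 × 0.004474 / 0.26 = 0.1187 m/day.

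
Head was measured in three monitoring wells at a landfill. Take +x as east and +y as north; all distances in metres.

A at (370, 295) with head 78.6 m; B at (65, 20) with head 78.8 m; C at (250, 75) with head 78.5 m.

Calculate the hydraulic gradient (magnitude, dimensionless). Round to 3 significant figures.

0.00264

With h = a·x + b·y + c and A as origin, the differences give:
  (-305)·a + (-275)·b = +0.2
  (-120)·a + (-220)·b = -0.1
Eliminate b (×(-220) and ×(-275), subtract): 34100·a = -71.50 → a = ∂h/∂x = -0.002097
Back-substitute: b = ∂h/∂y = +0.001598.
|∇h| = √(-0.002097² + 0.001598²) = 0.002636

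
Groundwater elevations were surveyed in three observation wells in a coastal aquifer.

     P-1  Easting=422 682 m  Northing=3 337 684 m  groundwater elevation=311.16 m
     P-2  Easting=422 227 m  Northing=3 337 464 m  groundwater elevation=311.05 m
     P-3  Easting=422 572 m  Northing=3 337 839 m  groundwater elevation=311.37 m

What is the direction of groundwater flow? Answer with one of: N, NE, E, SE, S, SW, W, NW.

Taking P-1 as reference: P-2−P-1 = (-455, -220, -0.11); P-3−P-1 = (-110, 155, +0.21).
Determinant of the coordinate differences = (-455)·155 − (-110)·(-220) = -94725.
∂h/∂x = [(-0.11)·155 − (+0.21)·(-220)] / -94725 = -0.0003077
∂h/∂y = [(-455)·(+0.21) − (-110)·(-0.11)] / -94725 = +0.001136
Flow = −∇h = (+0.0003077 east, -0.001136 north), which points south.

S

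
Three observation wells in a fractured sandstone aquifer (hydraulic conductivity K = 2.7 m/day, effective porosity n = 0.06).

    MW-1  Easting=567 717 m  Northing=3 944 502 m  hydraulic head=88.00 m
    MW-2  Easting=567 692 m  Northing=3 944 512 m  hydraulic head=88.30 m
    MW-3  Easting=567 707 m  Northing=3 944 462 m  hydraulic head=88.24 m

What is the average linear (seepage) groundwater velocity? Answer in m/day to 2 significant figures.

0.60 m/day

Differences from MW-1: to MW-2 (Δx, Δy, Δh) = (-25, 10, +0.30); to MW-3 = (-10, -40, +0.24).
Determinant of the coordinate differences = (-25)·(-40) − (-10)·10 = 1100.
∂h/∂x = [(+0.30)·(-40) − (+0.24)·10] / 1100 = -0.01309
∂h/∂y = [(-25)·(+0.24) − (-10)·(+0.30)] / 1100 = -0.002727
|∇h| = √(-0.01309² + -0.002727²) = 0.01337
Seepage velocity v = K·i/n = 2.7 × 0.01337 / 0.06 = 0.6017 m/day.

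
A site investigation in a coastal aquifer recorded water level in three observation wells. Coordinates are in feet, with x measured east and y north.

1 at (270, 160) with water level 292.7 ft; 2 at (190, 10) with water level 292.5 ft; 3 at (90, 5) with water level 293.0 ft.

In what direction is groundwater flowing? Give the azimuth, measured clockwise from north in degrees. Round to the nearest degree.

Differences from 1: to 2 (Δx, Δy, Δh) = (-80, -150, -0.2); to 3 = (-180, -155, +0.3).
Determinant of the coordinate differences = (-80)·(-155) − (-180)·(-150) = -14600.
∂h/∂x = [(-0.2)·(-155) − (+0.3)·(-150)] / -14600 = -0.005205
∂h/∂y = [(-80)·(+0.3) − (-180)·(-0.2)] / -14600 = +0.004110
Flow direction (−∇h) has components (+0.005205 E, -0.004110 N).
Azimuth = atan2(E, N) = atan2(+0.005205, -0.004110) = 128.3° ≈ 128°.

128°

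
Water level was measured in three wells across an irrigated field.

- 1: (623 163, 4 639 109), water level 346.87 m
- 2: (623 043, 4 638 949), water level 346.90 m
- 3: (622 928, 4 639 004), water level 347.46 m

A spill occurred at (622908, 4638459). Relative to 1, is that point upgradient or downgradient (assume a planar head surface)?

Differences from 1: to 2 (Δx, Δy, Δh) = (-120, -160, +0.03); to 3 = (-235, -105, +0.59).
Solve a·Δx + b·Δy = Δh: det = (-120)·(-105) − (-235)·(-160) = -25000.
∂h/∂x = [(+0.03)·(-105) − (+0.59)·(-160)] / -25000 = -0.003650
∂h/∂y = [(-120)·(+0.59) − (-235)·(+0.03)] / -25000 = +0.002550
Head at (622908, 4638459) = 346.87 + (-0.003650)·(-255) + (+0.002550)·(-650) = 346.14 m.
That is lower than the 346.87 m at 1, so the point is downgradient.

downgradient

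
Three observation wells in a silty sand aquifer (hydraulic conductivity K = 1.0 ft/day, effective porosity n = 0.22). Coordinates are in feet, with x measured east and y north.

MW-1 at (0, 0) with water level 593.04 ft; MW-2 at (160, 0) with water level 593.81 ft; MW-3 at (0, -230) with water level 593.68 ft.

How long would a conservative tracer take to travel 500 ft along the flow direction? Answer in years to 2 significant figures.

∂h/∂x = (593.81 − 593.04) / (160 − 0) = +0.004812
∂h/∂y = (593.68 − 593.04) / (-230 − 0) = -0.002783
|∇h| = √(0.004812² + -0.002783²) = 0.005559
Seepage velocity v = K·i/n = 1.0 × 0.005559 / 0.22 = 0.02527 ft/day.
t = 500 / 0.02527 = 1.979e+04 days = 54.2 years.

54 years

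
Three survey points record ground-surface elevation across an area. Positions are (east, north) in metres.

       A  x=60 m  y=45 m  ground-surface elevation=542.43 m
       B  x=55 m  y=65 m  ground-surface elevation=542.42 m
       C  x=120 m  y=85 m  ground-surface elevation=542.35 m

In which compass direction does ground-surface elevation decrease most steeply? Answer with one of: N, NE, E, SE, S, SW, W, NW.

With z = a·x + b·y + c and A as origin, the differences give:
  (-5)·a + 20·b = -0.01
  60·a + 40·b = -0.08
Eliminate b (×40 and ×20, subtract): -1400·a = 1.200 → a = ∂z/∂x = -0.0008571
Back-substitute: b = ∂z/∂y = -0.0007143.
Steepest decrease is along −∇f = (+0.0008571 E, +0.0007143 N) → northeast.

NE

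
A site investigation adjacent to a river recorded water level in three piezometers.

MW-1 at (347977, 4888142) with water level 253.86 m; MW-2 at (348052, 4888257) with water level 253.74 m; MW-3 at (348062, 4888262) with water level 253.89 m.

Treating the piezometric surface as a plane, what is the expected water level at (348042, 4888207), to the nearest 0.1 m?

254.3 m

Differences from MW-1: to MW-2 (Δx, Δy, Δh) = (75, 115, -0.12); to MW-3 = (85, 120, +0.03).
Determinant of the coordinate differences = 75·120 − 85·115 = -775.
∂h/∂x = [(-0.12)·120 − (+0.03)·115] / -775 = +0.02303
∂h/∂y = [75·(+0.03) − 85·(-0.12)] / -775 = -0.01606
h(348042, 4888207) = 253.86 + (+0.02303)·(65) + (-0.01606)·(65) = 253.86 +1.497 -1.044 = 254.313 m.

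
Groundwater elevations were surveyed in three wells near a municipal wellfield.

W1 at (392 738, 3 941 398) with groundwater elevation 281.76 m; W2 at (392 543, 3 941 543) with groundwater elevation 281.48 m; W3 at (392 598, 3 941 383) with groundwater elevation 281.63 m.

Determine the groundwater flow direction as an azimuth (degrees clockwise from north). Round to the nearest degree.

301°

Three-point gradient (reference W1): Δ to W2 = (-195, 145, -0.28), Δ to W3 = (-140, -15, -0.13).
∂h/∂x = +0.0009925, ∂h/∂y = -0.0005963 (det = 23225).
Flow direction (−∇h) has components (-0.0009925 E, +0.0005963 N).
Azimuth = atan2(E, N) = atan2(-0.0009925, +0.0005963) = 301.0° ≈ 301°.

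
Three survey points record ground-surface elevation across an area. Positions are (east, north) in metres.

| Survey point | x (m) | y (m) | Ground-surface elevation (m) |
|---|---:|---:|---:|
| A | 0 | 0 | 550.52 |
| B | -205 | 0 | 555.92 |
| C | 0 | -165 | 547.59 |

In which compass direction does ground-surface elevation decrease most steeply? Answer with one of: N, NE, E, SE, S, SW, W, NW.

∂z/∂x = (555.92 − 550.52) / (-205 − 0) = -0.02634
∂z/∂y = (547.59 − 550.52) / (-165 − 0) = +0.01776
Steepest decrease is along −∇f = (+0.02634 E, -0.01776 N) → southeast.

SE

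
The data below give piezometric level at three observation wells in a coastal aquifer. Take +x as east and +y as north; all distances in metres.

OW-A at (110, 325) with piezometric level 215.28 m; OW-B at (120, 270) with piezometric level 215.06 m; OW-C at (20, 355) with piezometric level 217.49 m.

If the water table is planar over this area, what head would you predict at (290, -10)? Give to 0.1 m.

With h = a·x + b·y + c and OW-A as origin, the differences give:
  10·a + (-55)·b = -0.22
  (-90)·a + 30·b = +2.21
Eliminate b (×30 and ×(-55), subtract): -4650·a = 114.950 → a = ∂h/∂x = -0.02472
Back-substitute: b = ∂h/∂y = -0.0004946.
h(290, -10) = 215.28 + (-0.02472)·(180) + (-0.0004946)·(-335) = 215.28 -4.450 +0.166 = 210.996 m.

211.0 m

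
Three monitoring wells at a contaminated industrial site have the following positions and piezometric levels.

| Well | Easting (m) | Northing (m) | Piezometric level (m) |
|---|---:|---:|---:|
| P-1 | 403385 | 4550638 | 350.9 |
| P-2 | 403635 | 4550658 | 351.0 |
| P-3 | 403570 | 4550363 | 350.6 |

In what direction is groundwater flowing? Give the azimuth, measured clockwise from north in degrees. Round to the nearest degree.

With h = a·x + b·y + c and P-1 as origin, the differences give:
  250·a + 20·b = +0.1
  185·a + (-275)·b = -0.3
Eliminate b (×(-275) and ×20, subtract): -72450·a = -21.50 → a = ∂h/∂x = +0.0002968
Back-substitute: b = ∂h/∂y = +0.001291.
Flow direction (−∇h) has components (-0.0002968 E, -0.001291 N).
Azimuth = atan2(E, N) = atan2(-0.0002968, -0.001291) = 192.9° ≈ 193°.

193°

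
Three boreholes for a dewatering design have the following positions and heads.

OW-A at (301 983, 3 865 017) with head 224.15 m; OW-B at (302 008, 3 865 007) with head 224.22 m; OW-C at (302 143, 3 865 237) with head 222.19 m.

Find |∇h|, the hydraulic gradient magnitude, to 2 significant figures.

0.0085

Taking OW-A as reference: OW-B−OW-A = (25, -10, +0.07); OW-C−OW-A = (160, 220, -1.96).
Solve a·Δx + b·Δy = Δh: det = 25·220 − 160·(-10) = 7100.
∂h/∂x = [(+0.07)·220 − (-1.96)·(-10)] / 7100 = -0.0005915
∂h/∂y = [25·(-1.96) − 160·(+0.07)] / 7100 = -0.008479
|∇h| = √(-0.0005915² + -0.008479²) = 0.0085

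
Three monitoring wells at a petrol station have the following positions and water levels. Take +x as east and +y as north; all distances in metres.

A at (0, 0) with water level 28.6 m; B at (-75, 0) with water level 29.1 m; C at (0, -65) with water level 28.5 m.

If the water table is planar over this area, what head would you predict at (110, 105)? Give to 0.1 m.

28.0 m

∂h/∂x = (29.1 − 28.6) / (-75 − 0) = -0.006667
∂h/∂y = (28.5 − 28.6) / (-65 − 0) = +0.001538
h(110, 105) = 28.6 + (-0.006667)·(110) + (+0.001538)·(105) = 28.6 -0.733 +0.162 = 28.028 m.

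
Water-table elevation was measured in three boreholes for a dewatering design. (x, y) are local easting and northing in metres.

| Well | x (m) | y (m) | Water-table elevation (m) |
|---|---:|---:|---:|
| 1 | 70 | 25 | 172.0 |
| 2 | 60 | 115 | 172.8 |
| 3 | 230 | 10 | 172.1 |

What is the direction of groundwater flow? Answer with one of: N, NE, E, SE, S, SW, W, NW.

Differences from 1: to 2 (Δx, Δy, Δh) = (-10, 90, +0.8); to 3 = (160, -15, +0.1).
Solve a·Δx + b·Δy = Δh: det = (-10)·(-15) − 160·90 = -14250.
∂h/∂x = [(+0.8)·(-15) − (+0.1)·90] / -14250 = +0.001474
∂h/∂y = [(-10)·(+0.1) − 160·(+0.8)] / -14250 = +0.009053
Flow = −∇h = (-0.001474 east, -0.009053 north), which points south.

S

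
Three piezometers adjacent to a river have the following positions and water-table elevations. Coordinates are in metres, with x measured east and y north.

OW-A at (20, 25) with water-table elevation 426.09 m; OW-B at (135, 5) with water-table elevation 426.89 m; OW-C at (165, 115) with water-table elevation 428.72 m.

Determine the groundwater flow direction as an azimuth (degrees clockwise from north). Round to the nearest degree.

With h = a·x + b·y + c and OW-A as origin, the differences give:
  115·a + (-20)·b = +0.80
  145·a + 90·b = +2.63
Eliminate b (×90 and ×(-20), subtract): 13250·a = 124.600 → a = ∂h/∂x = +0.009404
Back-substitute: b = ∂h/∂y = +0.01407.
Flow direction (−∇h) has components (-0.009404 E, -0.01407 N).
Azimuth = atan2(E, N) = atan2(-0.009404, -0.01407) = 213.8° ≈ 214°.

214°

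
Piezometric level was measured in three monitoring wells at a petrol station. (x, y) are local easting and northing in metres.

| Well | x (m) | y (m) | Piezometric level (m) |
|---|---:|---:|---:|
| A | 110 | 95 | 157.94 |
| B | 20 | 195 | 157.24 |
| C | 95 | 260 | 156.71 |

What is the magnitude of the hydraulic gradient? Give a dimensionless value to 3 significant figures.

0.00753

With h = a·x + b·y + c and A as origin, the differences give:
  (-90)·a + 100·b = -0.70
  (-15)·a + 165·b = -1.23
Eliminate b (×165 and ×100, subtract): -13350·a = 7.500 → a = ∂h/∂x = -0.0005618
Back-substitute: b = ∂h/∂y = -0.007506.
|∇h| = √(-0.0005618² + -0.007506²) = 0.007527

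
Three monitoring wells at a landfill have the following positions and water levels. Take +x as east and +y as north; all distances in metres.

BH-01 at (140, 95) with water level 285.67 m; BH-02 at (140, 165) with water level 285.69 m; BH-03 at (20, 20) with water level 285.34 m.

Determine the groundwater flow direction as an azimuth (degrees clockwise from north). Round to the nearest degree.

Taking BH-01 as reference: BH-02−BH-01 = (0, 70, +0.02); BH-03−BH-01 = (-120, -75, -0.33).
Determinant of the coordinate differences = 0·(-75) − (-120)·70 = 8400.
∂h/∂x = [(+0.02)·(-75) − (-0.33)·70] / 8400 = +0.002571
∂h/∂y = [0·(-0.33) − (-120)·(+0.02)] / 8400 = +0.0002857
Flow direction (−∇h) has components (-0.002571 E, -0.0002857 N).
Azimuth = atan2(E, N) = atan2(-0.002571, -0.0002857) = 263.7° ≈ 264°.

264°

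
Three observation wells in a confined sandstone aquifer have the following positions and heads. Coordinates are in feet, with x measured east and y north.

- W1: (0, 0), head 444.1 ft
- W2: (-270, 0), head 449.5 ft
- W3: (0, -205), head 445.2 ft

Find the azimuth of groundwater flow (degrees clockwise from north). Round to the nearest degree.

∂h/∂x = (449.5 − 444.1) / (-270 − 0) = -0.02000
∂h/∂y = (445.2 − 444.1) / (-205 − 0) = -0.005366
Flow direction (−∇h) has components (+0.02000 E, +0.005366 N).
Azimuth = atan2(E, N) = atan2(+0.02000, +0.005366) = 75.0° ≈ 075°.

075°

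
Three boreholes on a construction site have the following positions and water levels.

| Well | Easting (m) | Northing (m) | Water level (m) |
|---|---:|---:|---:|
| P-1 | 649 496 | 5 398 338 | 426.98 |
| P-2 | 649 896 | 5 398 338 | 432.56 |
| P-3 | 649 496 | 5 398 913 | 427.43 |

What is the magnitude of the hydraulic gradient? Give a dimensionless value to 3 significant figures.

∂h/∂x = (432.56 − 426.98) / (649896 − 649496) = +0.01395
∂h/∂y = (427.43 − 426.98) / (5398913 − 5398338) = +0.0007826
|∇h| = √(0.01395² + 0.0007826²) = 0.01397

0.0140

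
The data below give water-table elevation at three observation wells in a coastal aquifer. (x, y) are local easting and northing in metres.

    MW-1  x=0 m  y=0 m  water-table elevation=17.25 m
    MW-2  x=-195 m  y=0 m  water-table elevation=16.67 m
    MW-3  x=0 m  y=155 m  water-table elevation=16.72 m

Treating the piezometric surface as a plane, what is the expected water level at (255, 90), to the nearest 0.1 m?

17.7 m

∂h/∂x = (16.67 − 17.25) / (-195 − 0) = +0.002974
∂h/∂y = (16.72 − 17.25) / (155 − 0) = -0.003419
h(255, 90) = 17.25 + (+0.002974)·(255) + (-0.003419)·(90) = 17.25 +0.758 -0.308 = 17.701 m.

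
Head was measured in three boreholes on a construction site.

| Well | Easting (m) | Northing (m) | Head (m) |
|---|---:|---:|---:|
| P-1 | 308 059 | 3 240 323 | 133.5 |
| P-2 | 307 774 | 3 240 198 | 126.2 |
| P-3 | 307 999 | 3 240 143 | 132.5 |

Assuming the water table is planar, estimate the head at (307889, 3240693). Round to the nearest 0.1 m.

Three-point gradient (reference P-1): Δ to P-2 = (-285, -125, -7.3), Δ to P-3 = (-60, -180, -1.0).
∂h/∂x = +0.02715, ∂h/∂y = -0.003493 (det = 43800).
h(307889, 3240693) = 133.5 + (+0.02715)·(-170) + (-0.003493)·(370) = 133.5 -4.615 -1.292 = 127.593 m.

127.6 m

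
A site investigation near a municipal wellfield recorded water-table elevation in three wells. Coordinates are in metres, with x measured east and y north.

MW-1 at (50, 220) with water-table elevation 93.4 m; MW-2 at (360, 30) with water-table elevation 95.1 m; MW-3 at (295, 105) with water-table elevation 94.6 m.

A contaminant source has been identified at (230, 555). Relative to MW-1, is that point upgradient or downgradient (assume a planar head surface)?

Three-point gradient (reference MW-1): Δ to MW-2 = (310, -190, +1.7), Δ to MW-3 = (245, -115, +1.2).
∂h/∂x = +0.002982, ∂h/∂y = -0.004083 (det = 10900).
Head at (230, 555) = 93.4 + (+0.002982)·(180) + (-0.004083)·(335) = 92.57 m.
That is lower than the 93.4 m at MW-1, so the point is downgradient.

downgradient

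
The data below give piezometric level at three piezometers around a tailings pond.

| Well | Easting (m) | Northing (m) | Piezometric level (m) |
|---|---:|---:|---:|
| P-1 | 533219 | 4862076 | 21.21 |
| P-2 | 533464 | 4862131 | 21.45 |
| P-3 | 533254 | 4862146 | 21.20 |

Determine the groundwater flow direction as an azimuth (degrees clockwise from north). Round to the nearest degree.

302°

Differences from P-1: to P-2 (Δx, Δy, Δh) = (245, 55, +0.24); to P-3 = (35, 70, -0.01).
Solve a·Δx + b·Δy = Δh: det = 245·70 − 35·55 = 15225.
∂h/∂x = [(+0.24)·70 − (-0.01)·55] / 15225 = +0.001140
∂h/∂y = [245·(-0.01) − 35·(+0.24)] / 15225 = -0.0007126
Flow direction (−∇h) has components (-0.001140 E, +0.0007126 N).
Azimuth = atan2(E, N) = atan2(-0.001140, +0.0007126) = 302.0° ≈ 302°.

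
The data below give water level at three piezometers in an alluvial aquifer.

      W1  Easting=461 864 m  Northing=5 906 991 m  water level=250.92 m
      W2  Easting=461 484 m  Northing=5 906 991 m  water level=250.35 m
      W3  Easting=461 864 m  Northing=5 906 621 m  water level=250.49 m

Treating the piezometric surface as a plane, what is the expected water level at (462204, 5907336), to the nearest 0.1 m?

∂h/∂x = (250.35 − 250.92) / (461484 − 461864) = +0.001500
∂h/∂y = (250.49 − 250.92) / (5906621 − 5906991) = +0.001162
h(462204, 5907336) = 250.92 + (+0.001500)·(340) + (+0.001162)·(345) = 250.92 +0.510 +0.401 = 251.831 m.

251.8 m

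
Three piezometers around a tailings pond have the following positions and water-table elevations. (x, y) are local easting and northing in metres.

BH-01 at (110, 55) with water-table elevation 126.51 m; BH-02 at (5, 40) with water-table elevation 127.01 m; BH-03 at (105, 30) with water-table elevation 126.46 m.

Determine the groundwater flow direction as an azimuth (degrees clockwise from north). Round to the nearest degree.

Differences from BH-01: to BH-02 (Δx, Δy, Δh) = (-105, -15, +0.50); to BH-03 = (-5, -25, -0.05).
Solve a·Δx + b·Δy = Δh: det = (-105)·(-25) − (-5)·(-15) = 2550.
∂h/∂x = [(+0.50)·(-25) − (-0.05)·(-15)] / 2550 = -0.005196
∂h/∂y = [(-105)·(-0.05) − (-5)·(+0.50)] / 2550 = +0.003039
Flow direction (−∇h) has components (+0.005196 E, -0.003039 N).
Azimuth = atan2(E, N) = atan2(+0.005196, -0.003039) = 120.3° ≈ 120°.

120°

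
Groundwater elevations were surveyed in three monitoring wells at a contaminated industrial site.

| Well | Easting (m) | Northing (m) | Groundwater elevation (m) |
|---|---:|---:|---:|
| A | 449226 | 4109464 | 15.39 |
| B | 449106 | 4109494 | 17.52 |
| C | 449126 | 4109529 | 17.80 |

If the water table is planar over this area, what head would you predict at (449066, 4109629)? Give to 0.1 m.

Differences from A: to B (Δx, Δy, Δh) = (-120, 30, +2.13); to C = (-100, 65, +2.41).
Solve a·Δx + b·Δy = Δh: det = (-120)·65 − (-100)·30 = -4800.
∂h/∂x = [(+2.13)·65 − (+2.41)·30] / -4800 = -0.01378
∂h/∂y = [(-120)·(+2.41) − (-100)·(+2.13)] / -4800 = +0.01588
h(449066, 4109629) = 15.39 + (-0.01378)·(-160) + (+0.01588)·(165) = 15.39 +2.205 +2.619 = 20.214 m.

20.2 m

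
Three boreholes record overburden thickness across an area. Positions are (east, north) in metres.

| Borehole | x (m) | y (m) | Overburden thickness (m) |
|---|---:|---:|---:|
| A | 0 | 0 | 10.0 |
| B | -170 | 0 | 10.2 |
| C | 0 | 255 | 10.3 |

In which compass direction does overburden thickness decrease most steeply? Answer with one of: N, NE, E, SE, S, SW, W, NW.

∂d/∂x = (10.2 − 10.0) / (-170 − 0) = -0.001176
∂d/∂y = (10.3 − 10.0) / (255 − 0) = +0.001176
Steepest decrease is along −∇f = (+0.001176 E, -0.001176 N) → southeast.

SE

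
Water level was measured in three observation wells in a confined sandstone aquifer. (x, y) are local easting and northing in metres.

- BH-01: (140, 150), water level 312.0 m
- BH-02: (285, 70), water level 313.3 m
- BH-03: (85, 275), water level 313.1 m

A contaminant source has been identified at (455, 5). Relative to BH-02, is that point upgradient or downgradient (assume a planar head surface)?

With h = a·x + b·y + c and BH-01 as origin, the differences give:
  145·a + (-80)·b = +1.3
  (-55)·a + 125·b = +1.1
Eliminate b (×125 and ×(-80), subtract): 13725·a = 250.50 → a = ∂h/∂x = +0.01825
Back-substitute: b = ∂h/∂y = +0.01683.
Head at (455, 5) = 312.0 + (+0.01825)·(315) + (+0.01683)·(-145) = 315.31 m.
That is higher than the 313.3 m at BH-02, so the point is upgradient.

upgradient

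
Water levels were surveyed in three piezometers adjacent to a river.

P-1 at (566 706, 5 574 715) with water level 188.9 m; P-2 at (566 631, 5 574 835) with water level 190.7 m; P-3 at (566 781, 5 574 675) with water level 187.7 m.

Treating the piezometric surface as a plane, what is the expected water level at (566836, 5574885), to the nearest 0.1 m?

With h = a·x + b·y + c and P-1 as origin, the differences give:
  (-75)·a + 120·b = +1.8
  75·a + (-40)·b = -1.2
Eliminate b (×(-40) and ×120, subtract): -6000·a = 72.00 → a = ∂h/∂x = -0.01200
Back-substitute: b = ∂h/∂y = +0.007500.
h(566836, 5574885) = 188.9 + (-0.01200)·(130) + (+0.007500)·(170) = 188.9 -1.560 +1.275 = 188.615 m.

188.6 m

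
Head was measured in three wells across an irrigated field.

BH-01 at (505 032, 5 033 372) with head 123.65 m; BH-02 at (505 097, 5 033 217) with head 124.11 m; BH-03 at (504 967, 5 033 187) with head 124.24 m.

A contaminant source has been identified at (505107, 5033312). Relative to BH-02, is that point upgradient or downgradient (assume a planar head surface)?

Taking BH-01 as reference: BH-02−BH-01 = (65, -155, +0.46); BH-03−BH-01 = (-65, -185, +0.59).
Solve a·Δx + b·Δy = Δh: det = 65·(-185) − (-65)·(-155) = -22100.
∂h/∂x = [(+0.46)·(-185) − (+0.59)·(-155)] / -22100 = -0.0002873
∂h/∂y = [65·(+0.59) − (-65)·(+0.46)] / -22100 = -0.003088
Head at (505107, 5033312) = 123.65 + (-0.0002873)·(75) + (-0.003088)·(-60) = 123.81 m.
That is lower than the 124.11 m at BH-02, so the point is downgradient.

downgradient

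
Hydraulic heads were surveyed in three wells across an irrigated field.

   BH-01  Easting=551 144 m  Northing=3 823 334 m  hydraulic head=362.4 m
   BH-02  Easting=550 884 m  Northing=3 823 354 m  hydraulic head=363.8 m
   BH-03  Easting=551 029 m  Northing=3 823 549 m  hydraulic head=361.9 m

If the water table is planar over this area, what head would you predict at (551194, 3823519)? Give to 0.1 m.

361.1 m

With h = a·x + b·y + c and BH-01 as origin, the differences give:
  (-260)·a + 20·b = +1.4
  (-115)·a + 215·b = -0.5
Eliminate b (×215 and ×20, subtract): -53600·a = 311.00 → a = ∂h/∂x = -0.005802
Back-substitute: b = ∂h/∂y = -0.005429.
h(551194, 3823519) = 362.4 + (-0.005802)·(50) + (-0.005429)·(185) = 362.4 -0.290 -1.004 = 361.106 m.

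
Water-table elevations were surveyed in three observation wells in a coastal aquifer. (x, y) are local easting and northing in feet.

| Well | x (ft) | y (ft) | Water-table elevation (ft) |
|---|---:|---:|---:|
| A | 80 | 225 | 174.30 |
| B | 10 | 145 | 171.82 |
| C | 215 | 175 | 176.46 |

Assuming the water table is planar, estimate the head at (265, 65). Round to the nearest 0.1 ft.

With h = a·x + b·y + c and A as origin, the differences give:
  (-70)·a + (-80)·b = -2.48
  135·a + (-50)·b = +2.16
Eliminate b (×(-50) and ×(-80), subtract): 14300·a = 296.800 → a = ∂h/∂x = +0.02076
Back-substitute: b = ∂h/∂y = +0.01284.
h(265, 65) = 174.30 + (+0.02076)·(185) + (+0.01284)·(-160) = 174.30 +3.840 -2.054 = 176.085 ft.

176.1 ft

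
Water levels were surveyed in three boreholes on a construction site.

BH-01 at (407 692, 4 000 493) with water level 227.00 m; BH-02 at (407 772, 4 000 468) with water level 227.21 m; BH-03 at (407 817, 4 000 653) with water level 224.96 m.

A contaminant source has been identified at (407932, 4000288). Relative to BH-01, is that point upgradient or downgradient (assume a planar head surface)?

upgradient

With h = a·x + b·y + c and BH-01 as origin, the differences give:
  80·a + (-25)·b = +0.21
  125·a + 160·b = -2.04
Eliminate b (×160 and ×(-25), subtract): 15925·a = -17.400 → a = ∂h/∂x = -0.001093
Back-substitute: b = ∂h/∂y = -0.01190.
Head at (407932, 4000288) = 227.00 + (-0.001093)·(240) + (-0.01190)·(-205) = 229.18 m.
That is higher than the 227.00 m at BH-01, so the point is upgradient.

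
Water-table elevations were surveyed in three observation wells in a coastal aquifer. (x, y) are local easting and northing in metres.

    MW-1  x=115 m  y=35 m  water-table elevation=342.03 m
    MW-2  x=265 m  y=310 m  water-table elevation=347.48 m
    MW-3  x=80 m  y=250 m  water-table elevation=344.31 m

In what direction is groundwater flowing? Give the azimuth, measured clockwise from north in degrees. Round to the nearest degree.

226°

Three-point gradient (reference MW-1): Δ to MW-2 = (150, 275, +5.45), Δ to MW-3 = (-35, 215, +2.28).
∂h/∂x = +0.01301, ∂h/∂y = +0.01272 (det = 41875).
Flow direction (−∇h) has components (-0.01301 E, -0.01272 N).
Azimuth = atan2(E, N) = atan2(-0.01301, -0.01272) = 225.6° ≈ 226°.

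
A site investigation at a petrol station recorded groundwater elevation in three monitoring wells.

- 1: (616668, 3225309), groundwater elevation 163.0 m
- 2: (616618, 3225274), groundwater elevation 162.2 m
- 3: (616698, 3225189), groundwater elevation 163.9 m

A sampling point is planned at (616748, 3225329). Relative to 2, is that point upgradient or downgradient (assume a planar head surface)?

upgradient

With h = a·x + b·y + c and 1 as origin, the differences give:
  (-50)·a + (-35)·b = -0.8
  30·a + (-120)·b = +0.9
Eliminate b (×(-120) and ×(-35), subtract): 7050·a = 127.50 → a = ∂h/∂x = +0.01809
Back-substitute: b = ∂h/∂y = -0.002979.
Head at (616748, 3225329) = 163.0 + (+0.01809)·(80) + (-0.002979)·(20) = 164.39 m.
That is higher than the 162.2 m at 2, so the point is upgradient.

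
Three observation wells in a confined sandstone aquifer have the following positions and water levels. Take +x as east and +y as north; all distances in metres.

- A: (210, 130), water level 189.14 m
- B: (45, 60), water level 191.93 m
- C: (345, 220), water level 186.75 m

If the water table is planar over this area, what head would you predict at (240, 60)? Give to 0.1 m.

Differences from A: to B (Δx, Δy, Δh) = (-165, -70, +2.79); to C = (135, 90, -2.39).
Solve a·Δx + b·Δy = Δh: det = (-165)·90 − 135·(-70) = -5400.
∂h/∂x = [(+2.79)·90 − (-2.39)·(-70)] / -5400 = -0.01552
∂h/∂y = [(-165)·(-2.39) − 135·(+2.79)] / -5400 = -0.003278
h(240, 60) = 189.14 + (-0.01552)·(30) + (-0.003278)·(-70) = 189.14 -0.466 +0.229 = 188.904 m.

188.9 m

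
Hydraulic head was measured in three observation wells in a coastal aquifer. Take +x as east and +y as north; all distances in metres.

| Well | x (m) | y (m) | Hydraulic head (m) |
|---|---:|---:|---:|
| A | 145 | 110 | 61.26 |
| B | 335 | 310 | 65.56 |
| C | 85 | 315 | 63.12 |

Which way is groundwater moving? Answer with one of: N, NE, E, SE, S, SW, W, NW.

SW

Differences from A: to B (Δx, Δy, Δh) = (190, 200, +4.30); to C = (-60, 205, +1.86).
Solve a·Δx + b·Δy = Δh: det = 190·205 − (-60)·200 = 50950.
∂h/∂x = [(+4.30)·205 − (+1.86)·200] / 50950 = +0.01000
∂h/∂y = [190·(+1.86) − (-60)·(+4.30)] / 50950 = +0.01200
Flow = −∇h = (-0.01000 east, -0.01200 north), which points southwest.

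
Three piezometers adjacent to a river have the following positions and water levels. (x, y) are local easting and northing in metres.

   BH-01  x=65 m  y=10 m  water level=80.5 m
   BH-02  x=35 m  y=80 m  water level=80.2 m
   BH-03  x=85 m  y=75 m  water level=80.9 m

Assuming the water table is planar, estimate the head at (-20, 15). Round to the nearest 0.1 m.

Differences from BH-01: to BH-02 (Δx, Δy, Δh) = (-30, 70, -0.3); to BH-03 = (20, 65, +0.4).
Solve a·Δx + b·Δy = Δh: det = (-30)·65 − 20·70 = -3350.
∂h/∂x = [(-0.3)·65 − (+0.4)·70] / -3350 = +0.01418
∂h/∂y = [(-30)·(+0.4) − 20·(-0.3)] / -3350 = +0.001791
h(-20, 15) = 80.5 + (+0.01418)·(-85) + (+0.001791)·(5) = 80.5 -1.205 +0.009 = 79.304 m.

79.3 m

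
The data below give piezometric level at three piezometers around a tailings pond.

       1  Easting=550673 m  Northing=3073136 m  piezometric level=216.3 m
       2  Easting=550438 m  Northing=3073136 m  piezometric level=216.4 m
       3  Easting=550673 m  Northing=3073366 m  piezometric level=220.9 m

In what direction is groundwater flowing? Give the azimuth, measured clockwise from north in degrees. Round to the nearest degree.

∂h/∂x = (216.4 − 216.3) / (550438 − 550673) = -0.0004255
∂h/∂y = (220.9 − 216.3) / (3073366 − 3073136) = +0.02000
Flow direction (−∇h) has components (+0.0004255 E, -0.02000 N).
Azimuth = atan2(E, N) = atan2(+0.0004255, -0.02000) = 178.8° ≈ 179°.

179°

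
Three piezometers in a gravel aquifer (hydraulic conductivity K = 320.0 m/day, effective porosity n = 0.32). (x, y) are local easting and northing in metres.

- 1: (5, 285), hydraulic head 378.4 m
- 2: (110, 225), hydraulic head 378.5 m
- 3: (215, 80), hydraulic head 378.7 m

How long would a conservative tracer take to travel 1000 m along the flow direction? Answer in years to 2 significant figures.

Differences from 1: to 2 (Δx, Δy, Δh) = (105, -60, +0.1); to 3 = (210, -205, +0.3).
Determinant of the coordinate differences = 105·(-205) − 210·(-60) = -8925.
∂h/∂x = [(+0.1)·(-205) − (+0.3)·(-60)] / -8925 = +0.0002801
∂h/∂y = [105·(+0.3) − 210·(+0.1)] / -8925 = -0.001176
|∇h| = √(0.0002801² + -0.001176²) = 0.001209
Seepage velocity v = K·i/n = 320.0 × 0.001209 / 0.32 = 1.209 m/day.
t = 1000 / 1.209 = 827.1 days = 2.26 years.

2.3 years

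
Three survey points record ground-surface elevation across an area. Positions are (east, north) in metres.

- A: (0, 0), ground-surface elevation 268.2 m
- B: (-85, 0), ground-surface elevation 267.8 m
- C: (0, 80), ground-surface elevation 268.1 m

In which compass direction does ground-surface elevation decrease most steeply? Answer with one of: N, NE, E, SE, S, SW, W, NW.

∂z/∂x = (267.8 − 268.2) / (-85 − 0) = +0.004706
∂z/∂y = (268.1 − 268.2) / (80 − 0) = -0.001250
Steepest decrease is along −∇f = (-0.004706 E, +0.001250 N) → west.

W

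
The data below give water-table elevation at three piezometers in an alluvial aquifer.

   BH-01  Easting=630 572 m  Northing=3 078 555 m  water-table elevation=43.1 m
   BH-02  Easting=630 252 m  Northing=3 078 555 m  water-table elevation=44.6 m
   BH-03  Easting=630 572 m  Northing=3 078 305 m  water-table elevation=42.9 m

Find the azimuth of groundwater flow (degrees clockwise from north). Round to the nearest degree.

∂h/∂x = (44.6 − 43.1) / (630252 − 630572) = -0.004687
∂h/∂y = (42.9 − 43.1) / (3078305 − 3078555) = +0.0008000
Flow direction (−∇h) has components (+0.004687 E, -0.0008000 N).
Azimuth = atan2(E, N) = atan2(+0.004687, -0.0008000) = 99.7° ≈ 100°.

100°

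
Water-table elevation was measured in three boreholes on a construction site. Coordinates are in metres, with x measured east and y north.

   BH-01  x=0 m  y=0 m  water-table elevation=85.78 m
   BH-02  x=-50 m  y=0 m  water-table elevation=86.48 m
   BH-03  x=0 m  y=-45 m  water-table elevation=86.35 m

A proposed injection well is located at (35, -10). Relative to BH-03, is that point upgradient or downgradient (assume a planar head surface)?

∂h/∂x = (86.48 − 85.78) / (-50 − 0) = -0.01400
∂h/∂y = (86.35 − 85.78) / (-45 − 0) = -0.01267
Head at (35, -10) = 85.78 + (-0.01400)·(35) + (-0.01267)·(-10) = 85.42 m.
That is lower than the 86.35 m at BH-03, so the point is downgradient.

downgradient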